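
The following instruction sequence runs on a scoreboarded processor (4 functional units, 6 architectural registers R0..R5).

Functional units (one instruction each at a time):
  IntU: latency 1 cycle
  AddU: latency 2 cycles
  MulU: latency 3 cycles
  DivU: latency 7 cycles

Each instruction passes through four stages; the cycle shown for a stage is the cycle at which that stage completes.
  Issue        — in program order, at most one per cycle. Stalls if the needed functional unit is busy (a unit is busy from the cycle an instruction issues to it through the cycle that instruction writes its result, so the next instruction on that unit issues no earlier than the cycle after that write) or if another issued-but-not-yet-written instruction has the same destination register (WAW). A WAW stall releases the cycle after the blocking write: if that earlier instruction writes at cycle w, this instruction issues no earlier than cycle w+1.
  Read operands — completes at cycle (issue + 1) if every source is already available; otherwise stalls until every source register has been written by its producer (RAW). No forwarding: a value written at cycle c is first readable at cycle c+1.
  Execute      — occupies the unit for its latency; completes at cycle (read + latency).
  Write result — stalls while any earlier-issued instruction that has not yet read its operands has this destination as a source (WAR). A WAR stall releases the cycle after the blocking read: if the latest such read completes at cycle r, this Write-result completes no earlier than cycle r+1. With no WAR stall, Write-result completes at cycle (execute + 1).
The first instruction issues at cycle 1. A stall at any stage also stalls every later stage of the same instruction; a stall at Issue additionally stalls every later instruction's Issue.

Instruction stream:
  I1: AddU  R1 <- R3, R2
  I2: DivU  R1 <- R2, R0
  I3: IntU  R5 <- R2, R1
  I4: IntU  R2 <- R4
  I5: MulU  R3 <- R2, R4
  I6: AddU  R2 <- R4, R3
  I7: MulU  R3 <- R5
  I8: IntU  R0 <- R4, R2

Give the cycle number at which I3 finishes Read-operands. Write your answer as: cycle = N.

t=1  I1 issues→AddU
t=2  I1 reads
t=4  I1 exec-done
t=5  I1 writes R1
t=6  I2 issues→DivU
t=7  I2 reads, I3 issues→IntU
t=14  I2 exec-done
t=15  I2 writes R1
t=16  I3 reads
t=17  I3 exec-done
t=18  I3 writes R5
t=19  I4 issues→IntU
t=20  I4 reads, I5 issues→MulU
t=21  I4 exec-done
t=22  I4 writes R2
t=23  I5 reads, I6 issues→AddU
t=26  I5 exec-done
t=27  I5 writes R3
t=28  I6 reads, I7 issues→MulU
t=29  I7 reads, I8 issues→IntU
t=30  I6 exec-done
t=31  I6 writes R2
t=32  I7 exec-done, I8 reads
t=33  I7 writes R3, I8 exec-done
t=34  I8 writes R0

cycle = 16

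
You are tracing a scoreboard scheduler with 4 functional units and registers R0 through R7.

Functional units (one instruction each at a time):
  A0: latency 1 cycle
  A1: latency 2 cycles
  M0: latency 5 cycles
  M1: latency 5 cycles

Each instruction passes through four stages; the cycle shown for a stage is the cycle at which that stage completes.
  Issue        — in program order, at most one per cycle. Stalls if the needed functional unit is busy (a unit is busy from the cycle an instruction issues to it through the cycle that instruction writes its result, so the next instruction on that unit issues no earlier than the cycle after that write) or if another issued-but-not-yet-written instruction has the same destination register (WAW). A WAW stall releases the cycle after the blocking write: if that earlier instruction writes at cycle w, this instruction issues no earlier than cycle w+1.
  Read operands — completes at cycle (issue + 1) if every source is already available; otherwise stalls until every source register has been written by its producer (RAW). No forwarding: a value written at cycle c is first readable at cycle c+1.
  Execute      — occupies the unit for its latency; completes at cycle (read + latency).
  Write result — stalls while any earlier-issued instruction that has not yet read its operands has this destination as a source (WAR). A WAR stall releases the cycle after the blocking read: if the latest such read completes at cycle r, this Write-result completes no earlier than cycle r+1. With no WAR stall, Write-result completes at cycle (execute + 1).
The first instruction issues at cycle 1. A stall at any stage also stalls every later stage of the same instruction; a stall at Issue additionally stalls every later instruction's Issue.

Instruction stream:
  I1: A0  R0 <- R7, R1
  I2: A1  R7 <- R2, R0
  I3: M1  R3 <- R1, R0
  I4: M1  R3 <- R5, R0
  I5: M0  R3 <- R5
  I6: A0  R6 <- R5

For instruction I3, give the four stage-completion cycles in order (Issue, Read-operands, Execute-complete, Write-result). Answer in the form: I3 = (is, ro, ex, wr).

1) issue 1, read 2, done 3, write 4
2) issue 2, read 5, done 7, write 8  <RAW R0: wait I1 write@4>
3) issue 3, read 5, done 10, write 11  <RAW R0: wait I1 write@4>
4) issue 12, read 13, done 18, write 19  <struct: M1 busy until I3 writes@11>
5) issue 20, read 21, done 26, write 27  <WAW R3: wait I4 write@19>
6) issue 21, read 22, done 23, write 24

I3 = (3, 5, 10, 11)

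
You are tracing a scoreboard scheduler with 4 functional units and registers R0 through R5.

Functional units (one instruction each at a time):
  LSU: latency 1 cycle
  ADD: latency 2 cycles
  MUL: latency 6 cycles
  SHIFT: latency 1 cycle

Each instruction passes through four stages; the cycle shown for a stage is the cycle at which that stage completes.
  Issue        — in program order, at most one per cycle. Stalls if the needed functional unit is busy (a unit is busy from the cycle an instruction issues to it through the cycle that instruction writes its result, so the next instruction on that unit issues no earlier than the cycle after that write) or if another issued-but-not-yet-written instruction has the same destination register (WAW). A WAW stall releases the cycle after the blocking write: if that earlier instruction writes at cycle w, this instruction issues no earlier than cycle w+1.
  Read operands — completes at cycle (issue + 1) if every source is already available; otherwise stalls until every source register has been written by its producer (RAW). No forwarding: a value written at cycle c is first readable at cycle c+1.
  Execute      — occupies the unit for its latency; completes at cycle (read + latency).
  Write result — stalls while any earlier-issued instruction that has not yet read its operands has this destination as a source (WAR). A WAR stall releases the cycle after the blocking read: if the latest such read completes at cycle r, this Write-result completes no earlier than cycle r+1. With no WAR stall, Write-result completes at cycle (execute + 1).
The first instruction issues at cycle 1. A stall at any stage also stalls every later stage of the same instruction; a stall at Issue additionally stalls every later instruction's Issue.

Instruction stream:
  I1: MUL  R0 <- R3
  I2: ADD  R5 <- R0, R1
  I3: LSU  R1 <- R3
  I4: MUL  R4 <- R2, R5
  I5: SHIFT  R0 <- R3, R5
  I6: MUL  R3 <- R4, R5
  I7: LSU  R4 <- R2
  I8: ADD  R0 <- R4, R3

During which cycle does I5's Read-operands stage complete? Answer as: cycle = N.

c1: I1 dispatched to MUL
c2: I1 operands ready · I2 dispatched to ADD
c3: I3 dispatched to LSU
c4: I3 operands ready
c5: I3 complete
c8: I1 complete
c9: R0←I1
c10: I2 operands ready · I4 dispatched to MUL
c11: R1←I3 · I5 dispatched to SHIFT
c12: I2 complete
c13: R5←I2
c14: I4 operands ready · I5 operands ready
c15: I5 complete
c16: R0←I5
c20: I4 complete
c21: R4←I4
c22: I6 dispatched to MUL
c23: I6 operands ready · I7 dispatched to LSU
c24: I7 operands ready · I8 dispatched to ADD
c25: I7 complete
c26: R4←I7
c29: I6 complete
c30: R3←I6
c31: I8 operands ready
c33: I8 complete
c34: R0←I8

cycle = 14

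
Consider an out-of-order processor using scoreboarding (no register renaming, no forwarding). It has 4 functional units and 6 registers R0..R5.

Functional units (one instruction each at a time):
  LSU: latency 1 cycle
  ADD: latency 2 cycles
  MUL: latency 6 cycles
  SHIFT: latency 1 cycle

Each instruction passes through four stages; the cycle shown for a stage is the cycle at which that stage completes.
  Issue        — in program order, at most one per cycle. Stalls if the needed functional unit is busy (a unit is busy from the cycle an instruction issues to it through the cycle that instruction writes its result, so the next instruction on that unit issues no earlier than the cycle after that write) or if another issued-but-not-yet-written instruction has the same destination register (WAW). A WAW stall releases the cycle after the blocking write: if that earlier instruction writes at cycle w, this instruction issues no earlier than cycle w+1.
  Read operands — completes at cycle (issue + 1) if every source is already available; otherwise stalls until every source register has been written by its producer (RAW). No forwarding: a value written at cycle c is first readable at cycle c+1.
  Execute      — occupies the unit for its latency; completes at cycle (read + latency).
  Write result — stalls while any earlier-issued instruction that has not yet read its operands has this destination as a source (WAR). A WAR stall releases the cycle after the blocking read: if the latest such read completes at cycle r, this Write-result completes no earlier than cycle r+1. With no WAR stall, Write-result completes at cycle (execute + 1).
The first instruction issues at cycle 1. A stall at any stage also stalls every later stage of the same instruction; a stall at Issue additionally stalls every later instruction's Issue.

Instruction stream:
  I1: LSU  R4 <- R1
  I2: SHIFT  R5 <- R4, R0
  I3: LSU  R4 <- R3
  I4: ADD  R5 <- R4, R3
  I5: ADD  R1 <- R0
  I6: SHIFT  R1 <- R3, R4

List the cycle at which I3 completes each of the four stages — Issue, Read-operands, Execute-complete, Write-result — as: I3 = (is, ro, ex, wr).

I1 -> (1, 2, 3, 4)
I2 -> (2, 5, 6, 7)  // RAW R4: wait I1 write@4
I3 -> (5, 6, 7, 8)  // struct: LSU busy until I1 writes@4
I4 -> (8, 9, 11, 12)  // WAW R5: wait I2 write@7
I5 -> (13, 14, 16, 17)  // struct: ADD busy until I4 writes@12
I6 -> (18, 19, 20, 21)  // WAW R1: wait I5 write@17

I3 = (5, 6, 7, 8)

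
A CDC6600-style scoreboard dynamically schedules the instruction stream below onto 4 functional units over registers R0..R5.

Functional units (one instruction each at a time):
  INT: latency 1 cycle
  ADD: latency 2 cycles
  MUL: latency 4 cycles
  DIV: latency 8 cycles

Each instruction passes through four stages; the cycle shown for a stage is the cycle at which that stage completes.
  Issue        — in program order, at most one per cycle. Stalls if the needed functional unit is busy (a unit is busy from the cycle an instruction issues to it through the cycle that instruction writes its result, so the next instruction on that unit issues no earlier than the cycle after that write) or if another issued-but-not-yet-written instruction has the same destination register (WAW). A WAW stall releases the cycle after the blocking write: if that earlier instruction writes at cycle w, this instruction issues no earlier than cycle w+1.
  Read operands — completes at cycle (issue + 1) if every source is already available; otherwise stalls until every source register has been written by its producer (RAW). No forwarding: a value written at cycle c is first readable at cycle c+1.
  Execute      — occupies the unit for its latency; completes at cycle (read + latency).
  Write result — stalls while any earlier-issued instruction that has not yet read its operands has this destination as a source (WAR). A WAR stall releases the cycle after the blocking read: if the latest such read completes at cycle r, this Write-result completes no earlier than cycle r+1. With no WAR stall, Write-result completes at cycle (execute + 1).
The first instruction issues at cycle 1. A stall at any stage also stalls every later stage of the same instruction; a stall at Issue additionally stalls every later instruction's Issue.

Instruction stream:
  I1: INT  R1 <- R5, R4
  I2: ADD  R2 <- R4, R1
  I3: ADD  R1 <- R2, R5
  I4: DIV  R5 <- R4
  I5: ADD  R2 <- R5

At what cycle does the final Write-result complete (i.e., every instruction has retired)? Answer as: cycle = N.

I1 -> (1, 2, 3, 4)
I2 -> (2, 5, 7, 8)  // RAW R1: wait I1 write@4
I3 -> (9, 10, 12, 13)  // struct: ADD busy until I2 writes@8
I4 -> (10, 11, 19, 20)
I5 -> (14, 21, 23, 24)  // struct: ADD busy until I3 writes@13, RAW R5: wait I4 write@20

cycle = 24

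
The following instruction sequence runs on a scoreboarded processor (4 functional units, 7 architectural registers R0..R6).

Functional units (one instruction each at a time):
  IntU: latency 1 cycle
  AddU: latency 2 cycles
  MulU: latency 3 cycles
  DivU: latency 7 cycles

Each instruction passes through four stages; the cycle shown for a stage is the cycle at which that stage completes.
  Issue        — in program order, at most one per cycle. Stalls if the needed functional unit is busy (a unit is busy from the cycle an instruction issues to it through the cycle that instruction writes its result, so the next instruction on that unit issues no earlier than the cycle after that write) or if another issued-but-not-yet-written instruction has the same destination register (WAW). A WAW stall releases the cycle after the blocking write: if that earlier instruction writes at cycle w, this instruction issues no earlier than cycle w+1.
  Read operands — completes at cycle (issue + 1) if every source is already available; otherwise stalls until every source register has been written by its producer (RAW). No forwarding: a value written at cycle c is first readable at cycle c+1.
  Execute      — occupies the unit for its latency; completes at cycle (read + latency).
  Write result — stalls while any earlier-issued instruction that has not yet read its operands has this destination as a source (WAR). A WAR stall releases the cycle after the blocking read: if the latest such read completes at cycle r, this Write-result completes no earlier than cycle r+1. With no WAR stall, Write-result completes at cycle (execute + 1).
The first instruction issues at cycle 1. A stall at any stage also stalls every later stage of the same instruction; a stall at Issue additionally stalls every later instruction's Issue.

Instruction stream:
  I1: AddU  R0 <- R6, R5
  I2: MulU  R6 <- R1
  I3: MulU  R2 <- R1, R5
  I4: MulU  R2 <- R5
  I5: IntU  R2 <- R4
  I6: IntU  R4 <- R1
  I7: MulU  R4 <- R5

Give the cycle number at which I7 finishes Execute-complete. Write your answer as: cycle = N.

cycle = 32

c1: issue I1 (AddU)
c2: I1 read-ops, issue I2 (MulU)
c3: I2 read-ops
c4: I1 finished on AddU
c5: I1→R0
c6: I2 finished on MulU
c7: I2→R6
c8: issue I3 (MulU)
c9: I3 read-ops
c12: I3 finished on MulU
c13: I3→R2
c14: issue I4 (MulU)
c15: I4 read-ops
c18: I4 finished on MulU
c19: I4→R2
c20: issue I5 (IntU)
c21: I5 read-ops
c22: I5 finished on IntU
c23: I5→R2
c24: issue I6 (IntU)
c25: I6 read-ops
c26: I6 finished on IntU
c27: I6→R4
c28: issue I7 (MulU)
c29: I7 read-ops
c32: I7 finished on MulU
c33: I7→R4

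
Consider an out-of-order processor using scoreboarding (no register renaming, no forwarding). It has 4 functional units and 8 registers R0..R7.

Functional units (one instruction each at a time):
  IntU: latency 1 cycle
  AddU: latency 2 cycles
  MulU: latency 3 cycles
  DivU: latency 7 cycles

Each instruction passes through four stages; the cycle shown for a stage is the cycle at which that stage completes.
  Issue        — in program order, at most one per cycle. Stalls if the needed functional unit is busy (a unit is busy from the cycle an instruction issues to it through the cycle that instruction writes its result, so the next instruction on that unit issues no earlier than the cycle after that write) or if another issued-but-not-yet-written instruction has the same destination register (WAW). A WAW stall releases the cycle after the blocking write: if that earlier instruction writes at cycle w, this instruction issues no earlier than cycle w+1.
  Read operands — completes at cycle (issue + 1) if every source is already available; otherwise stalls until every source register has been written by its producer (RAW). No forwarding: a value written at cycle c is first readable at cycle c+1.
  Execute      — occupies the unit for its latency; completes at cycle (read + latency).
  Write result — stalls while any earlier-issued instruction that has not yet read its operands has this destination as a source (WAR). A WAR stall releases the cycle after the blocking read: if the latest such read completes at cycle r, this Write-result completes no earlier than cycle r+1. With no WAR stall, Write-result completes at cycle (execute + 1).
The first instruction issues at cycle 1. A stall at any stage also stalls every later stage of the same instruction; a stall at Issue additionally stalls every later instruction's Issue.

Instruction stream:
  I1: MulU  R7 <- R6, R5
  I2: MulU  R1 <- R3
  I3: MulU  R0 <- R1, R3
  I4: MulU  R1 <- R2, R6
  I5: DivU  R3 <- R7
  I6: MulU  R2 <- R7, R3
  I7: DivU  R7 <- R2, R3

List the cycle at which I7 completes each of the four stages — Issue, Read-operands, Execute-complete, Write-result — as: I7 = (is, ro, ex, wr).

I1  is:1  ro:2  ex:5  wr:6
I2  is:7  ro:8  ex:11  wr:12  — struct: MulU busy until I1 writes@6
I3  is:13  ro:14  ex:17  wr:18  — struct: MulU busy until I2 writes@12
I4  is:19  ro:20  ex:23  wr:24  — struct: MulU busy until I3 writes@18
I5  is:20  ro:21  ex:28  wr:29
I6  is:25  ro:30  ex:33  wr:34  — struct: MulU busy until I4 writes@24, RAW R3: wait I5 write@29
I7  is:30  ro:35  ex:42  wr:43  — struct: DivU busy until I5 writes@29, RAW R2: wait I6 write@34

I7 = (30, 35, 42, 43)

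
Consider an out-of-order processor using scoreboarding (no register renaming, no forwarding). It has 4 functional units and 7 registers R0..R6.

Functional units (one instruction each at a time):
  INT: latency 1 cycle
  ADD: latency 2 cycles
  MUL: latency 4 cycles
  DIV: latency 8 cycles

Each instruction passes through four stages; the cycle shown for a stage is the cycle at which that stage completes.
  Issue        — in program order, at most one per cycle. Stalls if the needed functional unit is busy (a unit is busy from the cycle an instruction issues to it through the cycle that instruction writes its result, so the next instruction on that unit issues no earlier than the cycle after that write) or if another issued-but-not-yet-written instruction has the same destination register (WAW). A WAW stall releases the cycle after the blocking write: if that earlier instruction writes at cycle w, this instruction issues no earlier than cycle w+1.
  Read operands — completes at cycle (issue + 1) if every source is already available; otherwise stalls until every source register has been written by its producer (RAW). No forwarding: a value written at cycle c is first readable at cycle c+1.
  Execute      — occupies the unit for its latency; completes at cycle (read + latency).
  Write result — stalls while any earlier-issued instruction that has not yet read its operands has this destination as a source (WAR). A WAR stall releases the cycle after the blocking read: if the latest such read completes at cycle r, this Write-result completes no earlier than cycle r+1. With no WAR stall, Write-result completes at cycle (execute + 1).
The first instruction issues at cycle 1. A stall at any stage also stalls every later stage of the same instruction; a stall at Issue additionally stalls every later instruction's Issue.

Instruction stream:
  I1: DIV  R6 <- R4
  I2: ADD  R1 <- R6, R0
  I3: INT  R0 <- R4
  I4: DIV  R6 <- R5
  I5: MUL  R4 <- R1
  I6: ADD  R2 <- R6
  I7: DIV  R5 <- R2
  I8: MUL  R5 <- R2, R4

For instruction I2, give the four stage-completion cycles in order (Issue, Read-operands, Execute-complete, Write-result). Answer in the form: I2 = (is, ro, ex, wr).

c1: I1→DIV
c2: I1 RO · I2→ADD
c3: I3→INT
c4: I3 RO
c5: I3 EX
c10: I1 EX
c11: I1 WR R6
c12: I2 RO · I4→DIV
c13: I3 WR R0 · I4 RO · I5→MUL
c14: I2 EX
c15: I2 WR R1
c16: I5 RO · I6→ADD
c20: I5 EX
c21: I4 EX · I5 WR R4
c22: I4 WR R6
c23: I6 RO · I7→DIV
c25: I6 EX
c26: I6 WR R2
c27: I7 RO
c35: I7 EX
c36: I7 WR R5
c37: I8→MUL
c38: I8 RO
c42: I8 EX
c43: I8 WR R5

I2 = (2, 12, 14, 15)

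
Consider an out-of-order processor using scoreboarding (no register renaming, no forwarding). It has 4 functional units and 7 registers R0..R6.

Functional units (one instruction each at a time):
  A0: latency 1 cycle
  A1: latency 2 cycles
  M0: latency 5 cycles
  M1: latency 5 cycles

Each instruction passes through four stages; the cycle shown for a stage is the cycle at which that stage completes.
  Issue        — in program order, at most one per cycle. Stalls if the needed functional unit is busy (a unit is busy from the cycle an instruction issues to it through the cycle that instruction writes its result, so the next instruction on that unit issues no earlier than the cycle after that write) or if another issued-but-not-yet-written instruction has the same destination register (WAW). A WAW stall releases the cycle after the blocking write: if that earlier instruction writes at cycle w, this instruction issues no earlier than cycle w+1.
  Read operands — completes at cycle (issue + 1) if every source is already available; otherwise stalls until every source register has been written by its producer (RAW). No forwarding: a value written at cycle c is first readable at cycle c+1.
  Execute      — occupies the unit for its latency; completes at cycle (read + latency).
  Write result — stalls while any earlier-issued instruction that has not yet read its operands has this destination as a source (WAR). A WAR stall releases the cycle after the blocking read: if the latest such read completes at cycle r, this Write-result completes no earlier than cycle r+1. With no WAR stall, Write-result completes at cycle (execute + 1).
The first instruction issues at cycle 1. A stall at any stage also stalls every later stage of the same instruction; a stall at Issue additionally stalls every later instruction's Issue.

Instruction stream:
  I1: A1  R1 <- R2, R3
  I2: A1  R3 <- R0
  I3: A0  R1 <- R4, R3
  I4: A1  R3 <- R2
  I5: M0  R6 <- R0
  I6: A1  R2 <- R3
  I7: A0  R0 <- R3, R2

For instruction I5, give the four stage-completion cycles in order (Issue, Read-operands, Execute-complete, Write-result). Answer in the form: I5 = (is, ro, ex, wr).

  I1 | 1 | 2 | 4 | 5
  I2 | 6 | 7 | 9 | 10   struct: A1 busy until I1 writes@5
  I3 | 7 | 11 | 12 | 13   RAW R3: wait I2 write@10
  I4 | 11 | 12 | 14 | 15   struct: A1 busy until I2 writes@10
  I5 | 12 | 13 | 18 | 19
  I6 | 16 | 17 | 19 | 20   struct: A1 busy until I4 writes@15
  I7 | 17 | 21 | 22 | 23   RAW R2: wait I6 write@20

I5 = (12, 13, 18, 19)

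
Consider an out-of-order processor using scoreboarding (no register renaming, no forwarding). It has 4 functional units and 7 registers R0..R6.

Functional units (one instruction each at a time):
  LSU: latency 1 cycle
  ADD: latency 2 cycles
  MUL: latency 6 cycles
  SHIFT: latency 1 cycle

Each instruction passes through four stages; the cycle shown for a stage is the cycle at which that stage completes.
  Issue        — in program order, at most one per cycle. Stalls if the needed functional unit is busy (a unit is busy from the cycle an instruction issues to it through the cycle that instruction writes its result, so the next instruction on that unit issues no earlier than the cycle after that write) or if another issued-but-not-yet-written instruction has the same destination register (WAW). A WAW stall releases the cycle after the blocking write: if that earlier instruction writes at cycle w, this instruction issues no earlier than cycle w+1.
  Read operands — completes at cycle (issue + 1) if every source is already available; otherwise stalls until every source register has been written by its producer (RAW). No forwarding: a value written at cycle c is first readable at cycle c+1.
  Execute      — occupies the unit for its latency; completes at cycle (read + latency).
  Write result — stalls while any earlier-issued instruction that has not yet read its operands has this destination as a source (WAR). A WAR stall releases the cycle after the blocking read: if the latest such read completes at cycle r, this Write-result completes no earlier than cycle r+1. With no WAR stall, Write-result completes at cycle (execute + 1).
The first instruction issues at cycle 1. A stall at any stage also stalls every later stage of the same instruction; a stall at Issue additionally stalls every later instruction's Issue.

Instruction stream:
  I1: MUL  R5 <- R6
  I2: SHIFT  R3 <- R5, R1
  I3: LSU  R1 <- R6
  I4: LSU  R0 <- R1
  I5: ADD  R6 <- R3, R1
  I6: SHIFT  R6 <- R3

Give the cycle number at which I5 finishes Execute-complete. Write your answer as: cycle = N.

cycle = 16

[1] I1→MUL
[2] I1 RO; I2→SHIFT
[3] I3→LSU
[4] I3 RO
[5] I3 EX
[8] I1 EX
[9] I1 WR R5
[10] I2 RO
[11] I2 EX; I3 WR R1
[12] I2 WR R3; I4→LSU
[13] I4 RO; I5→ADD
[14] I4 EX; I5 RO
[15] I4 WR R0
[16] I5 EX
[17] I5 WR R6
[18] I6→SHIFT
[19] I6 RO
[20] I6 EX
[21] I6 WR R6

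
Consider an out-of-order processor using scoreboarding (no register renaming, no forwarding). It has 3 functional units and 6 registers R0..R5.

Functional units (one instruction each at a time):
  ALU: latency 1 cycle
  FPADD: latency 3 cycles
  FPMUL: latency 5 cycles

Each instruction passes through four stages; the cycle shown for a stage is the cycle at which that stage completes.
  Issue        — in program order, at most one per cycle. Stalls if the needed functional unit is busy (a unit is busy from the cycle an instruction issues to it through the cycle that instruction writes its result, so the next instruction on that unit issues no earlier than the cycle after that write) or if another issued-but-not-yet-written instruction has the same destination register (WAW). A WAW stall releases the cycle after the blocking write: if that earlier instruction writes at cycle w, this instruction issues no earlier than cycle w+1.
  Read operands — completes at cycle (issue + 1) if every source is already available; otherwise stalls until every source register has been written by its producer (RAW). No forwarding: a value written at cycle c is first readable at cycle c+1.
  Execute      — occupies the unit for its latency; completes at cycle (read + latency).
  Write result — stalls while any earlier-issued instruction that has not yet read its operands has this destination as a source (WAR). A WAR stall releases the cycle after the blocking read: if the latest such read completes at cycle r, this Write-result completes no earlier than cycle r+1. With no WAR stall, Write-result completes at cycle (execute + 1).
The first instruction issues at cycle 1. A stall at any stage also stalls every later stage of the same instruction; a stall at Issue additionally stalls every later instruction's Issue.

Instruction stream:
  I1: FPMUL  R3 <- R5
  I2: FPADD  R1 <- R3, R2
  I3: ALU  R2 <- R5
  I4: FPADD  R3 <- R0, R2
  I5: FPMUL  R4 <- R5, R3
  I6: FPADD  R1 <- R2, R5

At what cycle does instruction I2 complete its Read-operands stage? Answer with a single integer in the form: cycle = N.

  I1 | 1 | 2 | 7 | 8
  I2 | 2 | 9 | 12 | 13   RAW R3: wait I1 write@8
  I3 | 3 | 4 | 5 | 10   WAR R2: wait I2 read@9
  I4 | 14 | 15 | 18 | 19   struct: FPADD busy until I2 writes@13
  I5 | 15 | 20 | 25 | 26   RAW R3: wait I4 write@19
  I6 | 20 | 21 | 24 | 25   struct: FPADD busy until I4 writes@19

cycle = 9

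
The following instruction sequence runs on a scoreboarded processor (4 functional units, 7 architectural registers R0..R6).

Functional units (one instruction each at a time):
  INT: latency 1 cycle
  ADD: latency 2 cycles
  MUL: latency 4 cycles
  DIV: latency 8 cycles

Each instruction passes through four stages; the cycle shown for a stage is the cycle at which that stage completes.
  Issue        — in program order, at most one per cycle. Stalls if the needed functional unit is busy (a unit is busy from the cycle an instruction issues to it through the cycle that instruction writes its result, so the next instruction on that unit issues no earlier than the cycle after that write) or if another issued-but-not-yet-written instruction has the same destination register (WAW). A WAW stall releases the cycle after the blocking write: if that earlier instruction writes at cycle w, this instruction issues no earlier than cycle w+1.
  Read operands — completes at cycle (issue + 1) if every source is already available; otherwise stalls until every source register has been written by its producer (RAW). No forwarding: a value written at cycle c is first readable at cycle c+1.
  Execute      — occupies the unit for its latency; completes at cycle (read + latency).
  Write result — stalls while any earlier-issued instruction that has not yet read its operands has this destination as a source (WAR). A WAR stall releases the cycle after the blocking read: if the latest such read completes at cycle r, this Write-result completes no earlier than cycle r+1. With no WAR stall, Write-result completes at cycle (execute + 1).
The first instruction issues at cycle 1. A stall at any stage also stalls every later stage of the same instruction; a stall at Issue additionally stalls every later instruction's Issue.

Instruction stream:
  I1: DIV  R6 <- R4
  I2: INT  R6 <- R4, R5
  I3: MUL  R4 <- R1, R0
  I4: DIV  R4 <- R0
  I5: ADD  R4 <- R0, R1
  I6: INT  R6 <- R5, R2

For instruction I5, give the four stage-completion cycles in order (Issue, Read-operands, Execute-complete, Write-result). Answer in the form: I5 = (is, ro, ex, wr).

I5 = (31, 32, 34, 35)

cycle 1: I1 issues→DIV
cycle 2: I1 reads
cycle 10: I1 exec-done
cycle 11: I1 writes R6
cycle 12: I2 issues→INT
cycle 13: I2 reads, I3 issues→MUL
cycle 14: I2 exec-done, I3 reads
cycle 15: I2 writes R6
cycle 18: I3 exec-done
cycle 19: I3 writes R4
cycle 20: I4 issues→DIV
cycle 21: I4 reads
cycle 29: I4 exec-done
cycle 30: I4 writes R4
cycle 31: I5 issues→ADD
cycle 32: I5 reads, I6 issues→INT
cycle 33: I6 reads
cycle 34: I5 exec-done, I6 exec-done
cycle 35: I5 writes R4, I6 writes R6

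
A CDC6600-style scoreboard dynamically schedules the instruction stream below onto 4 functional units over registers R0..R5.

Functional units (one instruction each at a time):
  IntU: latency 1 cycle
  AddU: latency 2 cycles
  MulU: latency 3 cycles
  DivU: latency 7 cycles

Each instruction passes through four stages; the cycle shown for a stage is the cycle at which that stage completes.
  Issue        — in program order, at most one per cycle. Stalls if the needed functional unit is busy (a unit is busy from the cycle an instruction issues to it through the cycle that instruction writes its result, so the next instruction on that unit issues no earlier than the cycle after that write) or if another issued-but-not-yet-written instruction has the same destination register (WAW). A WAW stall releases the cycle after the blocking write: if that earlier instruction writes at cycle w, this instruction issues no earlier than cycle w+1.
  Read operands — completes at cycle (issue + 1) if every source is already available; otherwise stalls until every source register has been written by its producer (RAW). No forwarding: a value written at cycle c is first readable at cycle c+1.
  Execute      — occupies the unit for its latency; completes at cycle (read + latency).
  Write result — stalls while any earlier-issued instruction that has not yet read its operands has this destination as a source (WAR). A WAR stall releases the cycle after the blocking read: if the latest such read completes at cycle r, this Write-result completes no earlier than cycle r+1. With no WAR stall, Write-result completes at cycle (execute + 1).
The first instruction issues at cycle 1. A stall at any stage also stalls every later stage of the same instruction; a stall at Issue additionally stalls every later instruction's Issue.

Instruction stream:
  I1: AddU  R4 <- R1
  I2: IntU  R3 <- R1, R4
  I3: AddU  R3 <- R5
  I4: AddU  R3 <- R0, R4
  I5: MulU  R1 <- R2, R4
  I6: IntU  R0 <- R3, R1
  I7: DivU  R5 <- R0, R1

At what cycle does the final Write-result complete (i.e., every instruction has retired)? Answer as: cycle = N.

[1] I1→AddU
[2] I1 RO · I2→IntU
[4] I1 EX
[5] I1 WR R4
[6] I2 RO
[7] I2 EX
[8] I2 WR R3
[9] I3→AddU
[10] I3 RO
[12] I3 EX
[13] I3 WR R3
[14] I4→AddU
[15] I4 RO · I5→MulU
[16] I5 RO · I6→IntU
[17] I4 EX · I7→DivU
[18] I4 WR R3
[19] I5 EX
[20] I5 WR R1
[21] I6 RO
[22] I6 EX
[23] I6 WR R0
[24] I7 RO
[31] I7 EX
[32] I7 WR R5

cycle = 32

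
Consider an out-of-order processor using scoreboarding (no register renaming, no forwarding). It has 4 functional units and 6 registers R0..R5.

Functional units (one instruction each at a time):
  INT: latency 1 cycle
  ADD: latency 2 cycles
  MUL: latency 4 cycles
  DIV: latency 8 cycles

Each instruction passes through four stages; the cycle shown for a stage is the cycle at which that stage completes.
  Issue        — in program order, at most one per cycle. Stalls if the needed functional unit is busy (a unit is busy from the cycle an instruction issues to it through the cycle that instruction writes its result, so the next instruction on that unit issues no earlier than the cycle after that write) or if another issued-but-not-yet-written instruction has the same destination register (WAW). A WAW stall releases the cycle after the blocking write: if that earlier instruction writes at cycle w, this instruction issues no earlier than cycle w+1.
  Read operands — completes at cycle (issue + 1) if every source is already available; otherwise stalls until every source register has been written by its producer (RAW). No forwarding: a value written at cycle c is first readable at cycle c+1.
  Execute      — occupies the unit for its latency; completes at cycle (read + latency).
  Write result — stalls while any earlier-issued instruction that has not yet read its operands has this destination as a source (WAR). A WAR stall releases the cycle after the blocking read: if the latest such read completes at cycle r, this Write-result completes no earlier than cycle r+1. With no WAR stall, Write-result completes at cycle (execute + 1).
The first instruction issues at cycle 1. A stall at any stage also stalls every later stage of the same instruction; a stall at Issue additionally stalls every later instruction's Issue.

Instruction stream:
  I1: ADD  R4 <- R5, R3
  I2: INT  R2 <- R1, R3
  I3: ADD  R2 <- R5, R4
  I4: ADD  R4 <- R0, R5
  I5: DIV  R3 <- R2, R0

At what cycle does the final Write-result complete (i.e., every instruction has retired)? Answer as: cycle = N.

cycle = 22

1) issue 1, read 2, done 4, write 5
2) issue 2, read 3, done 4, write 5
3) issue 6, read 7, done 9, write 10  <WAW R2: wait I2 write@5>
4) issue 11, read 12, done 14, write 15  <struct: ADD busy until I3 writes@10>
5) issue 12, read 13, done 21, write 22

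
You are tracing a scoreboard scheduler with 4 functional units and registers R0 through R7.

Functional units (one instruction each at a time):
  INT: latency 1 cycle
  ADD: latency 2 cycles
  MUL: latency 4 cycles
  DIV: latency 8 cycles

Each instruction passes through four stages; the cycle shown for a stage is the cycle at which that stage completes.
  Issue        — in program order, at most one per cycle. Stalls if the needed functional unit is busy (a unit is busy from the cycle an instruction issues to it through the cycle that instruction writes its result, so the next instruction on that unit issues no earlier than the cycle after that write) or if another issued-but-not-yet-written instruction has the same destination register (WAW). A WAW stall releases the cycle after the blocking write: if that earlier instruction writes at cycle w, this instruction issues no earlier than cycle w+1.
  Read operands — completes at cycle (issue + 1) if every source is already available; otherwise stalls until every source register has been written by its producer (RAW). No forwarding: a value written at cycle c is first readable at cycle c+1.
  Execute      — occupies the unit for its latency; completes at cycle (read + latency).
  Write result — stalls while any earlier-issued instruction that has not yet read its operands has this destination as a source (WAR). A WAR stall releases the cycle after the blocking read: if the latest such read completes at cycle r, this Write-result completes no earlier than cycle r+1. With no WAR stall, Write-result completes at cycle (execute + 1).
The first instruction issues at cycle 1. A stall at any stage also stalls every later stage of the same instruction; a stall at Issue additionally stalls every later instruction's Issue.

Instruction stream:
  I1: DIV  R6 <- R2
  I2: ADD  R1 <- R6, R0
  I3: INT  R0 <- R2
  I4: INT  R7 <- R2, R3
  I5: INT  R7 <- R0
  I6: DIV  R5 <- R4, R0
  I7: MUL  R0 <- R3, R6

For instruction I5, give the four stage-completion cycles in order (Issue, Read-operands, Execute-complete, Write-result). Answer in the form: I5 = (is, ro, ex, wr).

[I1] 1/2/10/11
[I2] 2/12/14/15  (RAW R6: wait I1 write@11)
[I3] 3/4/5/13  (WAR R0: wait I2 read@12)
[I4] 14/15/16/17  (struct: INT busy until I3 writes@13)
[I5] 18/19/20/21  (struct: INT busy until I4 writes@17)
[I6] 19/20/28/29
[I7] 20/21/25/26

I5 = (18, 19, 20, 21)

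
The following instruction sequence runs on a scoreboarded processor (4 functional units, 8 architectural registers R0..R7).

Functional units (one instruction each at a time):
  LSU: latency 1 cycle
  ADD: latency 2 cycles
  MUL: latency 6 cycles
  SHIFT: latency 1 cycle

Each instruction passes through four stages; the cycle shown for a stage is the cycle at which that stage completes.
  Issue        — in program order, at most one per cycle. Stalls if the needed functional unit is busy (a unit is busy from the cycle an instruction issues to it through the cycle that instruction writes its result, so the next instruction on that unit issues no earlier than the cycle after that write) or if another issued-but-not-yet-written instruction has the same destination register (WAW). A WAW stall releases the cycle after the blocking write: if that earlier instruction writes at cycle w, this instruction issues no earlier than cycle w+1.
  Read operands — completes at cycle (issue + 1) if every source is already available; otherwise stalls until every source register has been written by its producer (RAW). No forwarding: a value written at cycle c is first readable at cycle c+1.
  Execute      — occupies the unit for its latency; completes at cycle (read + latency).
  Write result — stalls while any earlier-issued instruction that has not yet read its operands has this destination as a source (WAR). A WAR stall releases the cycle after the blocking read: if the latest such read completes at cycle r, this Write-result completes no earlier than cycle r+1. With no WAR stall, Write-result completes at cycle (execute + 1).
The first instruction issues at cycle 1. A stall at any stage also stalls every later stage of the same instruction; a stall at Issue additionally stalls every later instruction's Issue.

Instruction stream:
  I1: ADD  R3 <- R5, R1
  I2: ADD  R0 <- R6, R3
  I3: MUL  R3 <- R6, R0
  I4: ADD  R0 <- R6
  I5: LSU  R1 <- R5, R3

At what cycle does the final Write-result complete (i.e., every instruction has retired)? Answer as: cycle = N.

cycle = 21

I1 -> (1, 2, 4, 5)
I2 -> (6, 7, 9, 10)  // struct: ADD busy until I1 writes@5
I3 -> (7, 11, 17, 18)  // RAW R0: wait I2 write@10
I4 -> (11, 12, 14, 15)  // struct: ADD busy until I2 writes@10
I5 -> (12, 19, 20, 21)  // RAW R3: wait I3 write@18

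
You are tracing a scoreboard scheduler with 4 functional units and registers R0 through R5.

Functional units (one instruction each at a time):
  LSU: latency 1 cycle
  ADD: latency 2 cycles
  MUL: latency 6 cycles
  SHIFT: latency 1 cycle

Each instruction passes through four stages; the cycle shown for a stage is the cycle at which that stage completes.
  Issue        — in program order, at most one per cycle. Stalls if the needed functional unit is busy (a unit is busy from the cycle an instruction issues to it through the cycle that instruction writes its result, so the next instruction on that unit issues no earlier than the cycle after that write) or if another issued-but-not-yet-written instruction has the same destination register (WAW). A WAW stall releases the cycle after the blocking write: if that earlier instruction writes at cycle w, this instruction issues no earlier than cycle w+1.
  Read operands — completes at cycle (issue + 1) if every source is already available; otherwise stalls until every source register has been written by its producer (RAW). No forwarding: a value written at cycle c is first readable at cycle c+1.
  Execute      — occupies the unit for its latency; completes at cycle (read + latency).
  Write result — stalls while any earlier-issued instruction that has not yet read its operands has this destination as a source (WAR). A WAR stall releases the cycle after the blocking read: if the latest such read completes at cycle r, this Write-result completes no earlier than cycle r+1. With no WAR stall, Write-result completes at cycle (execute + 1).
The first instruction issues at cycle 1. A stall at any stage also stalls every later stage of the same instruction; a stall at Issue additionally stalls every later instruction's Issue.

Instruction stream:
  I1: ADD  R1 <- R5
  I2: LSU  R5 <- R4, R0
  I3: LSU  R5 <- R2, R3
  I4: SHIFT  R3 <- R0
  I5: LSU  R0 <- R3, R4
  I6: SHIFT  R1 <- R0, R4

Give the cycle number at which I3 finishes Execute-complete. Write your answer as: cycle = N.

cycle 1: I1 dispatched to ADD
cycle 2: I1 operands ready; I2 dispatched to LSU
cycle 3: I2 operands ready
cycle 4: I1 complete; I2 complete
cycle 5: R1←I1; R5←I2
cycle 6: I3 dispatched to LSU
cycle 7: I3 operands ready; I4 dispatched to SHIFT
cycle 8: I3 complete; I4 operands ready
cycle 9: R5←I3; I4 complete
cycle 10: R3←I4; I5 dispatched to LSU
cycle 11: I5 operands ready; I6 dispatched to SHIFT
cycle 12: I5 complete
cycle 13: R0←I5
cycle 14: I6 operands ready
cycle 15: I6 complete
cycle 16: R1←I6

cycle = 8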